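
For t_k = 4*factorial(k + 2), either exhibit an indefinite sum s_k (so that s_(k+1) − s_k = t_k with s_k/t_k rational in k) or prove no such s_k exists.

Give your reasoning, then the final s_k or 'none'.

t_(k+1)/t_k = k + 3.
A = k + 3, B = 1, C = 1.
Key eq: (k + 3)·f(k+1) = (1)·f(k) + (1).
From deg A=1, deg B=0, deg C=0: d=-1.
Bound -1 < 0, so the key equation has no polynomial solution.

none — t_k is not Gosper-summable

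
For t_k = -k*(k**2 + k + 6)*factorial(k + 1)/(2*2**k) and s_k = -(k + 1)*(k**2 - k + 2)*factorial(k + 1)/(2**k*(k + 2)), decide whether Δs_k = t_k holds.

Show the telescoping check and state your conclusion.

s_(k+1) = -(k + 2)*(k**2 + k + 2)*factorial(k + 2)/(2*2**k*(k + 3))
s_(k+1) − s_k = -(k**5 + 5*k**4 + 14*k**3 + 30*k**2 + 22*k + 4)*factorial(k + 1)/(2*2**k*(k + 2)*(k + 3))
(s_(k+1) − s_k) − t_k = (k**4 + 3*k**3 + 6*k**2 + 14*k - 4)*factorial(k + 1)/(2*2**k*(k + 2)*(k + 3))

Invalid: residual (k**4 + 3*k**3 + 6*k**2 + 14*k - 4)*factorial(k + 1)/(2*2**k*(k + 2)*(k + 3)) ≠ 0.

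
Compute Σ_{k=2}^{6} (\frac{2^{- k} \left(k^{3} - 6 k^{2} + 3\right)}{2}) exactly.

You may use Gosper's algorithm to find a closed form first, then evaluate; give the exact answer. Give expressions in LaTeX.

Ratio r(k) = ((k + 1)**3 - 6*(k + 1)**2 + 3)/(2*(k**3 - 6*k**2 + 3)).
Factor: A=1/2; B=1; C=k**3 - 6*k**2 + 3.
Need (1/2)·f(k+1) − (1)·f(k) = k**3 - 6*k**2 + 3.
deg f ≤ 3 (via 0,0,3).
Coefficient equations give f(k) = -2*(k**3 - 3*k**2 - 3*k - 2).
So s_k = (B(k−1)f/C)·t_k = (-2*(k**3 - 3*k**2 - 3*k - 2)/(k**3 - 6*k**2 + 3))·t_k = (-k**3 + 3*k**2 + 3*k + 2)/2**k.
Check: Δs_k = (k**3 - 6*k**2 + 3)/(2*2**k). ✓
Sum = s_(7) − s_(2); s_(7) = -173/128, s_(2) = 3 ⇒ -557/128.

Σ = -557/128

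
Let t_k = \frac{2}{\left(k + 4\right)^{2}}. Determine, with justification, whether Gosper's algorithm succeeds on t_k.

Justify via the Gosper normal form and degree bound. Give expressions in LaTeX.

r(k) = (k + 4)**2/(k + 5)**2 after simplifying.
Normal form (A,B,C) = (k**2 + 8*k + 16, k**2 + 10*k + 25, 1).
f must satisfy (k**2 + 8*k + 16)·f(k+1) − (k**2 + 8*k + 16)·f(k) = 1.
deg f ≤ 0 (via 2,2,0).
Put f(k) = c0: A·f(k+1) − B(k−1)·f(k) − C = -1; need -1 = 0 — inconsistent ⇒ no f, not summable.

No; the coefficient equations for f are inconsistent.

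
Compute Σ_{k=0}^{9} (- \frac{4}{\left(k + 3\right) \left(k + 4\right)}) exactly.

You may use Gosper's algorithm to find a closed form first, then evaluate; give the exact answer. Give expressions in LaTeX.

Σ = -40/39

Ratio r(k) = (k + 3)/(k + 5).
So A=k + 3 and B=k + 5, with C=1.
Key eq: (k + 3)·f(k+1) = (k + 4)·f(k) + (1).
Degrees (1,1,0) ⇒ d ≤ 1.
A polynomial solution: f(k) = k/3.
So s_k = (B(k−1)f/C)·t_k = (k*(k + 4)/3)·t_k = -4*k/(3*k + 9).
Check: Δs_k = -4/(k**2 + 7*k + 12). ✓
Sum = s_(10) − s_(0); s_(10) = -40/39, s_(0) = 0 ⇒ -40/39.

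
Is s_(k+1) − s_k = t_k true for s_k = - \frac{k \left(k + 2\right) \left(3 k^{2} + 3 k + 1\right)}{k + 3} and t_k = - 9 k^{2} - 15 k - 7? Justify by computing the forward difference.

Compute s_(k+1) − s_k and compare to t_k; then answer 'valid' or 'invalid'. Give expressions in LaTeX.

s_(k+1) = -(k + 1)*(k + 3)*(3*k + 3*(k + 1)**2 + 4)/(k + 4)
s_(k+1) − s_k = (-9*k**4 - 72*k**3 - 181*k**2 - 178*k - 63)/(k**2 + 7*k + 12)
(s_(k+1) − s_k) − t_k = 3*(2*k**3 + 13*k**2 + 17*k + 7)/(k**2 + 7*k + 12)

Invalid: residual \frac{3 \left(2 k^{3} + 13 k^{2} + 17 k + 7\right)}{k^{2} + 7 k + 12} ≠ 0.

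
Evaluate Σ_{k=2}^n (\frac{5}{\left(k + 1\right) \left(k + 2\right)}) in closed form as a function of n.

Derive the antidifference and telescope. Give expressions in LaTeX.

t_(k+1)/t_k = (k + 1)/(k + 3).
Take A(k)=k + 1, B(k)=k + 3, C(k)=1.
Set up (k + 1)·f(k+1) − (k + 2)·f(k) − (1) = 0.
deg f ≤ 1 (via 1,1,0).
Coefficient equations give f(k) = k.
Get s_k = R·t_k = 5*k/(k + 1) with R(k) = B(k−1)f(k)/C(k) = k*(k + 2).
s_(k+1) − s_k = 5/(k**2 + 3*k + 2) = t_k.
Telescope: S(n) = s_(n+1) − s_(2) = 5*(n + 1)/(n + 2) − (10/3) = 5*(n - 1)/(3*(n + 2)).

S(n) = \frac{5 \left(n - 1\right)}{3 \left(n + 2\right)}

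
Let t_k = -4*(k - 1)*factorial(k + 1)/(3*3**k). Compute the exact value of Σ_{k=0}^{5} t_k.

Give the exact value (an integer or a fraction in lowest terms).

Step 1: r(k) = k*(k + 2)/(3*(k - 1)).
Normal form (A,B,C) = (k/3 + 2/3, 1, k - 1).
Set up (k/3 + 2/3)·f(k+1) − (1)·f(k) − (k - 1) = 0.
Bound: deg f ≤ 0.
Solve for f: f(k) = 3 (degree 0 ≤ 0).
R(k) = B(k−1)·f(k)/C(k) = 3/(k - 1); s_k = R·t_k = -4*factorial(k + 1)/3**k.
s_(k+1) − s_k = -4*(k - 1)*factorial(k + 1)/(3*3**k) = t_k.
Sum = s_(6) − s_(0); s_(6) = -2240/81, s_(0) = -4 ⇒ -1916/81.

Σ = -1916/81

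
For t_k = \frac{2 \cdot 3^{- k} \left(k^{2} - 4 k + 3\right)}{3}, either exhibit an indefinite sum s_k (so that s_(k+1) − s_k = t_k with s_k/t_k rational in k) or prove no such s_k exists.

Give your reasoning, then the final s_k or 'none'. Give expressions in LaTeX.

t_(k+1)/t_k = k*(k - 2)/(3*(k**2 - 4*k + 3)).
Take A(k)=1/3, B(k)=1, C(k)=k**2 - 4*k + 3.
Key eq: (1/3)·f(k+1) = (1)·f(k) + (k**2 - 4*k + 3).
Degrees (0,0,2) ⇒ d ≤ 2.
Solve for f: f(k) = -3*(k - 2)*(k - 1)/2 (degree 2 ≤ 2).
So s_k = (B(k−1)f/C)·t_k = (-3*(k - 2)/(2*(k - 3)))·t_k = (-k**2 + 3*k - 2)/3**k.
Δs = 2*(k**2 - 4*k + 3)/(3*3**k), as required.

s_k = 3^{- k} \left(- k^{2} + 3 k - 2\right)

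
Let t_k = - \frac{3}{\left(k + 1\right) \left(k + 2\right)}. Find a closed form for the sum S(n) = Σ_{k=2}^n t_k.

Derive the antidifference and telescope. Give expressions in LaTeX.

r(k) = (k + 1)/(k + 3) after simplifying.
Gosper form: A/B · C(k+1)/C(k) with A=k + 1, B=k + 3, C=1.
Need (k + 1)·f(k+1) − (k + 2)·f(k) = 1.
Degrees (1,1,0) ⇒ d ≤ 1.
Solving with deg f ≤ 1: f(k) = k.
Then R = B(k−1)f/C = k*(k + 2), so s_k = R(k)·t_k = -3*k/(k + 1).
Verify: -3/(k**2 + 3*k + 2) matches t_k.
Evaluate: s_(n+1) = 3*(-n - 1)/(n + 2); subtract s_(2) = -2 ⇒ S(n) = (1 - n)/(n + 2).

S(n) = \frac{1 - n}{n + 2}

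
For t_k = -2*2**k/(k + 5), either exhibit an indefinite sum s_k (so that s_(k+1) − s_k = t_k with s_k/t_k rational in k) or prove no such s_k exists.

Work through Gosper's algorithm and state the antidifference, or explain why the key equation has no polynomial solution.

Compute t_(k+1)/t_k: get 2*(k + 5)/(k + 6).
Normal form (A,B,C) = (2*k + 10, k + 6, 1).
Set up (2*k + 10)·f(k+1) − (k + 5)·f(k) − (1) = 0.
deg f ≤ -1 (via 1,1,0).
Negative degree bound (-1): no f exists, t_k not Gosper-summable.

none (Gosper's algorithm certifies no s_k)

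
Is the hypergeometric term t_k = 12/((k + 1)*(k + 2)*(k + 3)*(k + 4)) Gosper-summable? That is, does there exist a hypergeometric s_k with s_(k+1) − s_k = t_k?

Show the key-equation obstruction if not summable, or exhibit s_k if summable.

t_(k+1)/t_k = (k + 1)/(k + 5).
Normal form (A,B,C) = (k + 1, k + 5, 1).
Need (k + 1)·f(k+1) − (k + 4)·f(k) = 1.
d = 3 from the (1,1,0) case.
Solving with deg f ≤ 3: f(k) = k*(k**2 + 6*k + 11)/18.
Get s_k = R·t_k = 2*k*(k**2 + 6*k + 11)/(3*(k + 1)*(k + 2)*(k + 3)) with R(k) = B(k−1)f(k)/C(k) = k*(k + 4)*(k**2 + 6*k + 11)/18.
Δs = 12/(k**4 + 10*k**3 + 35*k**2 + 50*k + 24), as required.

Yes. s_k = 2*k*(k**2 + 6*k + 11)/(3*(k + 1)*(k + 2)*(k + 3)).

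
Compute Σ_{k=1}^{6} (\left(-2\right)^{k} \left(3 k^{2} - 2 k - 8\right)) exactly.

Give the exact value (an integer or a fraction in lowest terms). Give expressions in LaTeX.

The ratio is 2*(-3*k**2 - 4*k + 7)/(3*k**2 - 2*k - 8).
Factor: A=-2; B=1; C=k**2 - 2*k/3 - 8/3.
Solve (-2)·f(k+1) − (1)·f(k) = k**2 - 2*k/3 - 8/3.
d = 2 from the (0,0,2) case.
A polynomial solution: f(k) = -(k**2 - 2*k - 2)/3.
Then R = B(k−1)f/C = -(k**2 - 2*k - 2)/((k - 2)*(3*k + 4)), so s_k = R(k)·t_k = (-2)**k*(-k**2 + 2*k + 2).
Δs = (-2)**k*(3*k**2 - 2*k - 8), as required.
Sum = s_(7) − s_(1); s_(7) = 4224, s_(1) = -6 ⇒ 4230.

Σ = 4230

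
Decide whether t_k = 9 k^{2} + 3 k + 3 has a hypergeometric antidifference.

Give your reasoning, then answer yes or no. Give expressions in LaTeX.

Ratio r(k) = (k + 3*(k + 1)**2 + 2)/(3*k**2 + k + 1).
A = 1, B = 1, C = k**2 + k/3 + 1/3.
Solve (1)·f(k+1) − (1)·f(k) = k**2 + k/3 + 1/3.
Bound: deg f ≤ 3.
Solve for f: f(k) = k*(k**2 - k + 1)/3 (degree 3 ≤ 3).
R(k) = B(k−1)·f(k)/C(k) = k*(k**2 - k + 1)/(3*k**2 + k + 1); s_k = R·t_k = 3*k*(k**2 - k + 1).
s_(k+1) − s_k = 9*k**2 + 3*k + 3 = t_k.

Yes. s_k = 3 k \left(k^{2} - k + 1\right).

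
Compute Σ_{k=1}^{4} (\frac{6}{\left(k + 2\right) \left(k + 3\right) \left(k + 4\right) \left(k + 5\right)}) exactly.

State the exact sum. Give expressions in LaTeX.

Σ = 37/1260

The ratio is (k + 2)/(k + 6).
Gosper form: A/B · C(k+1)/C(k) with A=k + 2, B=k + 6, C=1.
Solve (k + 2)·f(k+1) − (k + 5)·f(k) = 1.
d = 3 from the (1,1,0) case.
Coefficient equations give f(k) = k*(k**2 + 9*k + 26)/72.
R(k) = B(k−1)·f(k)/C(k) = k*(k + 5)*(k**2 + 9*k + 26)/72; s_k = R·t_k = k*(k**2 + 9*k + 26)/(12*(k + 2)*(k + 3)*(k + 4)).
Check: Δs_k = 6/(k**4 + 14*k**3 + 71*k**2 + 154*k + 120). ✓
Telescoping: Σ = s_(5) − s_(1) = 5/63 − (1/20) = 37/1260.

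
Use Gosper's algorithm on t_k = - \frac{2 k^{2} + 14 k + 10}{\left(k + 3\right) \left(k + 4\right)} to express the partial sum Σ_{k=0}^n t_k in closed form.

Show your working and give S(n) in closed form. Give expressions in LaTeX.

S(n) = \frac{2 \left(- 3 n^{2} - 8 n - 5\right)}{3 \left(n + 4\right)}

The ratio is (k + 3)*(7*k + (k + 1)**2 + 12)/((k + 5)*(k**2 + 7*k + 5)).
Take A(k)=k + 3, B(k)=k + 5, C(k)=k**2 + 7*k + 5.
Set up (k + 3)·f(k+1) − (k + 4)·f(k) − (k**2 + 7*k + 5) = 0.
From deg A=1, deg B=1, deg C=2: d=2.
Match coefficients ⇒ f(k) = k*(3*k + 2)/3.
So s_k = (B(k−1)f/C)·t_k = (k*(k + 4)*(3*k + 2)/(3*(k**2 + 7*k + 5)))·t_k = -2*k*(3*k + 2)/(3*k + 9).
Verify: 2*(-k**2 - 7*k - 5)/(k**2 + 7*k + 12) matches t_k.
Evaluate: s_(n+1) = 2*(-3*n**2 - 8*n - 5)/(3*(n + 4)); subtract s_(0) = 0 ⇒ S(n) = 2*(-3*n**2 - 8*n - 5)/(3*(n + 4)).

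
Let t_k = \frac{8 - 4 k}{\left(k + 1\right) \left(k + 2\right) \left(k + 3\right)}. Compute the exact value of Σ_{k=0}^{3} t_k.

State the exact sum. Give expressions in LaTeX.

Step 1: r(k) = (k - 1)*(k + 1)/((k - 2)*(k + 4)).
Factor: A=k + 1; B=k + 4; C=k - 2.
f must satisfy (k + 1)·f(k+1) − (k + 3)·f(k) = k - 2.
From deg A=1, deg B=1, deg C=1: d=2.
Coefficient equations give f(k) = -k*(k + 7)/4.
Get s_k = R·t_k = k*(k + 7)/((k + 1)*(k + 2)) with R(k) = B(k−1)f(k)/C(k) = -k*(k + 3)*(k + 7)/(4*(k - 2)).
Δs = 4*(2 - k)/(k**3 + 6*k**2 + 11*k + 6), as required.
Σ_(k=0)^(3) t_k = s_(4) − s_(0) = 22/15 − (0) = 22/15.

Σ = 22/15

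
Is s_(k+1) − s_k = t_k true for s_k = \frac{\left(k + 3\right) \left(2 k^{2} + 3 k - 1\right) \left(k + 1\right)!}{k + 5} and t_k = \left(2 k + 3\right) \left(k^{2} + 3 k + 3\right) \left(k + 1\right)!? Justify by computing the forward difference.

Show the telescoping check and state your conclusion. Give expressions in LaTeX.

Invalid: residual - \frac{2 \left(2 k^{4} + 19 k^{3} + 58 k^{2} + 81 k + 46\right) \left(k + 1\right)!}{\left(k + 5\right) \left(k + 6\right)} ≠ 0.

s_(k+1) = (k + 4)*(2*k**2 + 7*k + 4)*factorial(k + 2)/(k + 6)
s_(k+1) − s_k = (2*k**5 + 27*k**4 + 136*k**3 + 328*k**2 + 387*k + 178)*factorial(k + 1)/((k + 5)*(k + 6))
(s_(k+1) − s_k) − t_k = -2*(2*k**4 + 19*k**3 + 58*k**2 + 81*k + 46)*factorial(k + 1)/((k + 5)*(k + 6))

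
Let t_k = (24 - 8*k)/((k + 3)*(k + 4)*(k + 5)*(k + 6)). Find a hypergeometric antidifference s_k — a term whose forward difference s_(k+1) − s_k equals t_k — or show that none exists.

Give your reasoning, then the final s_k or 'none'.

Step 1: r(k) = (k - 2)*(k + 3)/((k - 3)*(k + 7)).
Gosper form: A/B · C(k+1)/C(k) with A=k + 3, B=k + 7, C=k - 3.
Set up (k + 3)·f(k+1) − (k + 6)·f(k) − (k - 3) = 0.
deg f ≤ 3 (via 1,1,1).
Solve for f: f(k) = -k*(k**2 + 12*k + 107)/120 (degree 3 ≤ 3).
Get s_k = R·t_k = k*(k**2 + 12*k + 107)/(15*(k + 3)*(k + 4)*(k + 5)) with R(k) = B(k−1)f(k)/C(k) = -k*(k + 6)*(k**2 + 12*k + 107)/(120*(k - 3)).
Check: Δs_k = 8*(3 - k)/(k**4 + 18*k**3 + 119*k**2 + 342*k + 360). ✓

s_k = k*(k**2 + 12*k + 107)/(15*(k + 3)*(k + 4)*(k + 5))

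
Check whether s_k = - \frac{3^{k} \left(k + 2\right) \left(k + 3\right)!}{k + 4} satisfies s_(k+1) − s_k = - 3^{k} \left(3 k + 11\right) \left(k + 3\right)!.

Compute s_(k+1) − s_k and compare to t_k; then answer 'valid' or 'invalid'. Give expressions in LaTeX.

s_(k+1) = -3**(k + 1)*(k + 3)*factorial(k + 4)/(k + 5)
s_(k+1) − s_k = -3**k*(3*k**3 + 32*k**2 + 113*k + 134)*factorial(k + 3)/((k + 4)*(k + 5))
(s_(k+1) − s_k) − t_k = 2*3**k*(3*k**2 + 23*k + 43)*factorial(k + 3)/((k + 4)*(k + 5))

Invalid: residual \frac{2 \cdot 3^{k} \left(3 k^{2} + 23 k + 43\right) \left(k + 3\right)!}{\left(k + 4\right) \left(k + 5\right)} ≠ 0.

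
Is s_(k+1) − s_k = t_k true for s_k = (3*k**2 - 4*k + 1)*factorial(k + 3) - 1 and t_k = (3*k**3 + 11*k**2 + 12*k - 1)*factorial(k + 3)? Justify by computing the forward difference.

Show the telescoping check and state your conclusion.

s_(k+1) = -(4*k - 3*(k + 1)**2 + 3)*factorial(k + 4) - 1
s_(k+1) − s_k = (3*k**3 + 11*k**2 + 12*k - 1)*factorial(k + 3)
(s_(k+1) − s_k) − t_k = 0

Valid: the claim telescopes to t_k.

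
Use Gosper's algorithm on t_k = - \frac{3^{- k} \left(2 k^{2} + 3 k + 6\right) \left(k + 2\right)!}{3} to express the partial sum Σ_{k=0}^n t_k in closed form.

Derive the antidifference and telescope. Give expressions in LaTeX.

t_(k+1)/t_k = (k + 3)*(3*k + 2*(k + 1)**2 + 9)/(3*(2*k**2 + 3*k + 6)).
Take A(k)=k/3 + 1, B(k)=1, C(k)=k**2 + 3*k/2 + 3.
Key eq: (k/3 + 1)·f(k+1) = (1)·f(k) + (k**2 + 3*k/2 + 3).
deg f ≤ 1 (via 1,0,2).
Solving with deg f ≤ 1: f(k) = 3*(2*k + 1)/2.
Then R = B(k−1)f/C = 3*(2*k + 1)/(2*k**2 + 3*k + 6), so s_k = R(k)·t_k = -(2*k + 1)*factorial(k + 2)/3**k.
Δs = -(2*k**2 + 3*k + 6)*factorial(k + 2)/(3*3**k), as required.
Evaluate: s_(n+1) = -3**(-n - 1)*(2*n + 3)*factorial(n + 3); subtract s_(0) = -2 ⇒ S(n) = 2 - 2*n*factorial(n + 3)/(3*3**n) - factorial(n + 3)/3**n.

S(n) = 2 - \frac{2 \cdot 3^{- n} n \left(n + 3\right)!}{3} - 3^{- n} \left(n + 3\right)!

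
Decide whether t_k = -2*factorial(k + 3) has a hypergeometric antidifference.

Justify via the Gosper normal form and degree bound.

Compute t_(k+1)/t_k: get k + 4.
Factor: A=k + 4; B=1; C=1.
Key eq: (k + 4)·f(k+1) = (1)·f(k) + (1).
Degrees (1,0,0) ⇒ d ≤ -1.
deg f ≤ -1 is impossible — no certificate.

No — key equation has no polynomial f.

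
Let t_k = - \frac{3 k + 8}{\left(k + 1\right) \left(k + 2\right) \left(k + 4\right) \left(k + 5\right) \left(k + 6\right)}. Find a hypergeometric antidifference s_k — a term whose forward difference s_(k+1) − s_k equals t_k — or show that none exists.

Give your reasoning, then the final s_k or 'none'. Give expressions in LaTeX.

s_k = \frac{k \left(- k^{2} - 10 k - 29\right)}{20 \left(k^{3} + 10 k^{2} + 29 k + 20\right)}

t_(k+1)/t_k = (k + 1)*(k + 4)*(3*k + 11)/((k + 3)*(k + 7)*(3*k + 8)).
Normal form (A,B,C) = (k + 1, k + 7, k**2 + 17*k/3 + 8).
f must satisfy (k + 1)·f(k+1) − (k + 6)·f(k) = k**2 + 17*k/3 + 8.
Degrees (1,1,2) ⇒ d ≤ 5.
A polynomial solution: f(k) = k*(k + 2)*(k + 3)*(k**2 + 10*k + 29)/60.
Certificate R = B(k−1)f/C = k*(k + 2)*(k + 6)*(k**2 + 10*k + 29)/(20*(3*k + 8)) gives s_k = k*(-k**2 - 10*k - 29)/(20*(k**3 + 10*k**2 + 29*k + 20)).
s_(k+1) − s_k = (-3*k - 8)/(k**5 + 18*k**4 + 121*k**3 + 372*k**2 + 508*k + 240) = t_k.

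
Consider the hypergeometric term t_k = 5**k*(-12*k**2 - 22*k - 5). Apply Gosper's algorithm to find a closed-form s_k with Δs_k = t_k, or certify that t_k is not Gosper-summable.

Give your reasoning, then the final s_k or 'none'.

s_k = 5**k*k*(2 - 3*k)

Ratio r(k) = 5*(12*k**2 + 46*k + 39)/(12*k**2 + 22*k + 5).
Factor: A=5; B=1; C=k**2 + 11*k/6 + 5/12.
Need (5)·f(k+1) − (1)·f(k) = k**2 + 11*k/6 + 5/12.
Degrees (0,0,2) ⇒ d ≤ 2.
A polynomial solution: f(k) = k*(3*k - 2)/12.
R(k) = B(k−1)·f(k)/C(k) = k*(3*k - 2)/(12*k**2 + 22*k + 5); s_k = R·t_k = 5**k*k*(2 - 3*k).
Check: Δs_k = 5**k*(-12*k**2 - 22*k - 5). ✓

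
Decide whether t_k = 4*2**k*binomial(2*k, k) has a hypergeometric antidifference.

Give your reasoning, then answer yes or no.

t_(k+1)/t_k = 4*(2*k + 1)/(k + 1).
Normal form (A,B,C) = (8*k + 4, k + 1, 1).
Need (8*k + 4)·f(k+1) − (k)·f(k) = 1.
Bound: deg f ≤ -1.
deg f ≤ -1 is impossible — no certificate.

No; the degree bound rules out any f.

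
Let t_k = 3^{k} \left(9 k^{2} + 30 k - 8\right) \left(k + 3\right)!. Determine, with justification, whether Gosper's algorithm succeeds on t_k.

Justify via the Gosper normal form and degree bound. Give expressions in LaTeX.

Yes. s_k = 3^{k} \left(3 k - 4\right) \left(k + 3\right)!.

t_(k+1)/t_k = 3*(9*k**3 + 84*k**2 + 223*k + 124)/(9*k**2 + 30*k - 8).
A = 3*k + 12, B = 1, C = k**2 + 10*k/3 - 8/9.
Key eq: (3*k + 12)·f(k+1) = (1)·f(k) + (k**2 + 10*k/3 - 8/9).
d = 1 from the (1,0,2) case.
Match coefficients ⇒ f(k) = (3*k - 4)/9.
Then R = B(k−1)f/C = (3*k - 4)/(9*k**2 + 30*k - 8), so s_k = R(k)·t_k = 3**k*(3*k - 4)*factorial(k + 3).
s_(k+1) − s_k = 3**k*(9*k**2 + 30*k - 8)*factorial(k + 3) = t_k.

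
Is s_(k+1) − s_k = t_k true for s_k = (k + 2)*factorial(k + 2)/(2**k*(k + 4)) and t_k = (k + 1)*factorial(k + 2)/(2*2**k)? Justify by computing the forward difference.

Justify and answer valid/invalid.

Invalid: residual -(k**2 + 5*k + 2)*factorial(k + 2)/(2**k*(k + 4)*(k + 5)) ≠ 0.

s_(k+1) = (k + 3)*factorial(k + 3)/(2*2**k*(k + 5))
s_(k+1) − s_k = (k**3 + 8*k**2 + 19*k + 16)*factorial(k + 2)/(2*2**k*(k + 4)*(k + 5))
(s_(k+1) − s_k) − t_k = -(k**2 + 5*k + 2)*factorial(k + 2)/(2**k*(k + 4)*(k + 5))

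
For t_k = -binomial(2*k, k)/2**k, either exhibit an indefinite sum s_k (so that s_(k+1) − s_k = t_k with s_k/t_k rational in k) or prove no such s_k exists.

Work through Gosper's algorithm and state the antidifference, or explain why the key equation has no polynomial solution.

none — t_k is not Gosper-summable

Compute t_(k+1)/t_k: get (2*k + 1)/(k + 1).
Normal form (A,B,C) = (2*k + 1, k + 1, 1).
Set up (2*k + 1)·f(k+1) − (k)·f(k) − (1) = 0.
From deg A=1, deg B=1, deg C=0: d=-1.
d = -1 < 0 ⇒ no nonzero polynomial f; not summable.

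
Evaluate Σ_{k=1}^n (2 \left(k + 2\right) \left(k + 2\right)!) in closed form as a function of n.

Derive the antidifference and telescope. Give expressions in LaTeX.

S(n) = 2 \left(n + 3\right)! - 12

Compute t_(k+1)/t_k: get (k + 3)**2/(k + 2).
A = k + 3, B = 1, C = k + 2.
f must satisfy (k + 3)·f(k+1) − (1)·f(k) = k + 2.
Degrees (1,0,1) ⇒ d ≤ 0.
Solve for f: f(k) = 1 (degree 0 ≤ 0).
Certificate R = B(k−1)f/C = 1/(k + 2) gives s_k = 2*factorial(k + 2).
Δs = 2*(k + 2)*factorial(k + 2), as required.
Evaluate: s_(n+1) = 2*factorial(n + 3); subtract s_(1) = 12 ⇒ S(n) = 2*factorial(n + 3) - 12.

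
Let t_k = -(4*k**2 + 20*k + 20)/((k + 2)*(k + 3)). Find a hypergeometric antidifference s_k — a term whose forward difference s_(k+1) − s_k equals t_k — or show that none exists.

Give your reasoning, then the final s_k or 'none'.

t_(k+1)/t_k = (k + 2)*(5*k + (k + 1)**2 + 10)/((k + 4)*(k**2 + 5*k + 5)).
So A=k + 2 and B=k + 4, with C=k**2 + 5*k + 5.
f must satisfy (k + 2)·f(k+1) − (k + 3)·f(k) = k**2 + 5*k + 5.
Bound: deg f ≤ 2.
Solve for f: f(k) = k*(2*k + 3)/2 (degree 2 ≤ 2).
Certificate R = B(k−1)f/C = k*(k + 3)*(2*k + 3)/(2*(k**2 + 5*k + 5)) gives s_k = -2*k*(2*k + 3)/(k + 2).
s_(k+1) − s_k = 4*(-k**2 - 5*k - 5)/(k**2 + 5*k + 6) = t_k.

s_k = -2*k*(2*k + 3)/(k + 2)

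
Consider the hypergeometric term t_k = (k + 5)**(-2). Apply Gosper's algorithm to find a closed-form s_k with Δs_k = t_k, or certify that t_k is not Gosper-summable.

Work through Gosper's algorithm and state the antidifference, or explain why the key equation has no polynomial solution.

none (Gosper's algorithm certifies no s_k)

The ratio is (k + 5)**2/(k + 6)**2.
A = k**2 + 10*k + 25, B = k**2 + 12*k + 36, C = 1.
Key eq: (k**2 + 10*k + 25)·f(k+1) = (k**2 + 10*k + 25)·f(k) + (1).
deg f ≤ 0 (via 2,2,0).
Write f(k) = c0. Then LHS − RHS = -1, requiring -1 = 0: contradictory. No certificate.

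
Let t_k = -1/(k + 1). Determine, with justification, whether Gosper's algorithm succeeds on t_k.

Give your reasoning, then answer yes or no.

Step 1: r(k) = (k + 1)/(k + 2).
A = k + 1, B = k + 2, C = 1.
f must satisfy (k + 1)·f(k+1) − (k + 1)·f(k) = 1.
d = 0 from the (1,1,0) case.
Write f(k) = c0. Then LHS − RHS = -1, requiring -1 = 0: contradictory. No certificate.

No — the linear system for f has no solution.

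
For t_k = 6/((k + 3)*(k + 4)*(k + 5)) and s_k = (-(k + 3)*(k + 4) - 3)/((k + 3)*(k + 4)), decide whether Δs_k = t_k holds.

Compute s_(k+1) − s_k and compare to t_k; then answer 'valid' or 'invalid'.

s_(k+1) = (-(k + 4)*(k + 5) - 3)/((k + 4)*(k + 5))
s_(k+1) − s_k = 6/(k**3 + 12*k**2 + 47*k + 60)
(s_(k+1) − s_k) − t_k = 0

Valid — Δs_k = t_k.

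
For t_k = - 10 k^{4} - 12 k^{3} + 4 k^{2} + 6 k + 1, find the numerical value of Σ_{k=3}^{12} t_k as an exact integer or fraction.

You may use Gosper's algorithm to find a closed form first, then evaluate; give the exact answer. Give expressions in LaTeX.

r(k) = (10*k**4 + 52*k**3 + 92*k**2 + 62*k + 11)/(10*k**4 + 12*k**3 - 4*k**2 - 6*k - 1) after simplifying.
Gosper form: A/B · C(k+1)/C(k) with A=1, B=1, C=k**4 + 6*k**3/5 - 2*k**2/5 - 3*k/5 - 1/10.
Need (1)·f(k+1) − (1)·f(k) = k**4 + 6*k**3/5 - 2*k**2/5 - 3*k/5 - 1/10.
From deg A=0, deg B=0, deg C=4: d=5.
Solve for f: f(k) = k*(2*k**4 - 2*k**3 - 4*k**2 + 2*k + 1)/10 (degree 5 ≤ 5).
Then R = B(k−1)f/C = k*(2*k**4 - 2*k**3 - 4*k**2 + 2*k + 1)/(10*k**4 + 12*k**3 - 4*k**2 - 6*k - 1), so s_k = R(k)·t_k = k*(-2*k**4 + 2*k**3 + 4*k**2 - 2*k - 1).
Verify: -10*k**4 - 12*k**3 + 4*k**2 + 6*k + 1 matches t_k.
Σ_(k=3)^(12) t_k = s_(13) − s_(3) = -677027 − (-237) = -676790.

Σ = -676790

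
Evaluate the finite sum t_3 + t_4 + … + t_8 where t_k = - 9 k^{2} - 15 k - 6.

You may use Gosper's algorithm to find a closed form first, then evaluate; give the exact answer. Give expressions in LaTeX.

Σ = -2322

t_(k+1)/t_k = (3*k**2 + 11*k + 10)/(3*k**2 + 5*k + 2).
So A=1 and B=1, with C=k**2 + 5*k/3 + 2/3.
f must satisfy (1)·f(k+1) − (1)·f(k) = k**2 + 5*k/3 + 2/3.
deg f ≤ 3 (via 0,0,2).
A polynomial solution: f(k) = k**2*(k + 1)/3.
So s_k = (B(k−1)f/C)·t_k = (k**2/(3*k + 2))·t_k = 3*k**2*(-k - 1).
Δs = -9*k**2 - 15*k - 6, as required.
Σ_(k=3)^(8) t_k = s_(9) − s_(3) = -2430 − (-108) = -2322.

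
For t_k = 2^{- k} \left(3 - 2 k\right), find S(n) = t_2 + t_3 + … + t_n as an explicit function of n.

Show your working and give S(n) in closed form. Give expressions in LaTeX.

S(n) = 2^{- n - 1} \left(- 3 \cdot 2^{n} + 4 n + 2\right)

t_(k+1)/t_k = (2*k - 1)/(2*(2*k - 3)).
A = 1/2, B = 1, C = k - 3/2.
Key eq: (1/2)·f(k+1) = (1)·f(k) + (k - 3/2).
d = 1 from the (0,0,1) case.
Solving with deg f ≤ 1: f(k) = 1 - 2*k.
Certificate R = B(k−1)f/C = -2*(2*k - 1)/(2*k - 3) gives s_k = 2*(2*k - 1)/2**k.
Check: Δs_k = (3 - 2*k)/2**k. ✓
Σ_(k=2)^n t_k = s_(n+1) − s_(2) = ((2*n + 1)/2**n) − (3/2), i.e. 2**(-n - 1)*(-3*2**n + 4*n + 2).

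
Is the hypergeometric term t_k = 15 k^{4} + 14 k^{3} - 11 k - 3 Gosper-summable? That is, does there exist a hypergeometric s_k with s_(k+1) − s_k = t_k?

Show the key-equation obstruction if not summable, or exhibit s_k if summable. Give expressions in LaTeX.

Step 1: r(k) = (-11*k + 15*(k + 1)**4 + 14*(k + 1)**3 - 14)/(15*k**4 + 14*k**3 - 11*k - 3).
Gosper form: A/B · C(k+1)/C(k) with A=1, B=1, C=k**4 + 14*k**3/15 - 11*k/15 - 1/5.
Key eq: (1)·f(k+1) = (1)·f(k) + (k**4 + 14*k**3/15 - 11*k/15 - 1/5).
Degrees (0,0,4) ⇒ d ≤ 5.
Coefficient equations give f(k) = k*(3*k**4 - 4*k**3 - 2*k**2 - 2*k + 2)/15.
Get s_k = R·t_k = k*(3*k**4 - 4*k**3 - 2*k**2 - 2*k + 2) with R(k) = B(k−1)f(k)/C(k) = k*(3*k**4 - 4*k**3 - 2*k**2 - 2*k + 2)/(15*k**4 + 14*k**3 - 11*k - 3).
s_(k+1) − s_k = 15*k**4 + 14*k**3 - 11*k - 3 = t_k.

Yes. s_k = k \left(3 k^{4} - 4 k^{3} - 2 k^{2} - 2 k + 2\right).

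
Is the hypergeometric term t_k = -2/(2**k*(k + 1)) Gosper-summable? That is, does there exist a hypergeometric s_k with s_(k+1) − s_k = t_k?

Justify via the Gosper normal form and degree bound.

The ratio is (k + 1)/(2*(k + 2)).
Take A(k)=k/2 + 1/2, B(k)=k + 2, C(k)=1.
f must satisfy (k/2 + 1/2)·f(k+1) − (k + 1)·f(k) = 1.
Degrees (1,1,0) ⇒ d ≤ -1.
Bound -1 < 0, so the key equation has no polynomial solution.

No; the degree bound rules out any f.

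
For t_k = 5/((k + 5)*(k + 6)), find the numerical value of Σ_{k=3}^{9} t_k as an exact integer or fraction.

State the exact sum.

Compute t_(k+1)/t_k: get (k + 5)/(k + 7).
So A=k + 5 and B=k + 7, with C=1.
f must satisfy (k + 5)·f(k+1) − (k + 6)·f(k) = 1.
From deg A=1, deg B=1, deg C=0: d=1.
A polynomial solution: f(k) = k/5.
Certificate R = B(k−1)f/C = k*(k + 6)/5 gives s_k = k/(k + 5).
s_(k+1) − s_k = 5/(k**2 + 11*k + 30) = t_k.
Evaluate s at k=10 and k=3: 2/3 and 3/8; difference 7/24.

Σ = 7/24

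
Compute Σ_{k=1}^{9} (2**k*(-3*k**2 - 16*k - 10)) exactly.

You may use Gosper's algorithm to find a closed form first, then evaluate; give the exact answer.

Σ = -344058

The ratio is 2*(3*k**2 + 22*k + 29)/(3*k**2 + 16*k + 10).
Factor: A=2; B=1; C=k**2 + 16*k/3 + 10/3.
Need (2)·f(k+1) − (1)·f(k) = k**2 + 16*k/3 + 10/3.
Bound: deg f ≤ 2.
Solve for f: f(k) = (k + 2)*(3*k - 2)/3 (degree 2 ≤ 2).
Then R = B(k−1)f/C = (k + 2)*(3*k - 2)/(3*k**2 + 16*k + 10), so s_k = R(k)·t_k = 2**k*(-3*k**2 - 4*k + 4).
s_(k+1) − s_k = 2**k*(-3*k**2 - 16*k - 10) = t_k.
Σ_(k=1)^(9) t_k = s_(10) − s_(1) = -344064 − (-6) = -344058.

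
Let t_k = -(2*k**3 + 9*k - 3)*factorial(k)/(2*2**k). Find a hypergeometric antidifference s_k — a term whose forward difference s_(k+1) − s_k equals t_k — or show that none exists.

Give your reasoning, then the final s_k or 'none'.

The ratio is (k + 1)*(9*k + 2*(k + 1)**3 + 6)/(2*(2*k**3 + 9*k - 3)).
Normal form (A,B,C) = (k/2 + 1/2, 1, k**3 + 9*k/2 - 3/2).
Set up (k/2 + 1/2)·f(k+1) − (1)·f(k) − (k**3 + 9*k/2 - 3/2) = 0.
From deg A=1, deg B=0, deg C=3: d=2.
A polynomial solution: f(k) = 2*k**2 - 2*k + 3.
R(k) = B(k−1)·f(k)/C(k) = 2*(2*k**2 - 2*k + 3)/(2*k**3 + 9*k - 3); s_k = R·t_k = -(2*k**2 - 2*k + 3)*factorial(k)/2**k.
Δs = -(2*k**3 + 9*k - 3)*factorial(k)/(2*2**k), as required.

s_k = -(2*k**2 - 2*k + 3)*factorial(k)/2**k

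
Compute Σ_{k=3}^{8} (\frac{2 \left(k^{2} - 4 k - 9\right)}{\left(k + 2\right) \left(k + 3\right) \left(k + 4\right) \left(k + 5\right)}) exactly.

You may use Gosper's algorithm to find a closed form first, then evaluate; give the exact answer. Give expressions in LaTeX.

Ratio r(k) = (k**3 - 16*k - 24)/(k**3 + 2*k**2 - 33*k - 54).
Take A(k)=k + 2, B(k)=k + 6, C(k)=k**2 - 4*k - 9.
f must satisfy (k + 2)·f(k+1) − (k + 5)·f(k) = k**2 - 4*k - 9.
Bound: deg f ≤ 3.
Coefficient equations give f(k) = -k*(k**2 + 21*k + 32)/12.
R(k) = B(k−1)·f(k)/C(k) = -k*(k + 5)*(k**2 + 21*k + 32)/(12*(k**2 - 4*k - 9)); s_k = R·t_k = k*(-k**2 - 21*k - 32)/(6*(k + 2)*(k + 3)*(k + 4)).
Verify: 2*(k**2 - 4*k - 9)/(k**4 + 14*k**3 + 71*k**2 + 154*k + 120) matches t_k.
Evaluate s at k=9 and k=3: -151/572 and -26/105; difference -983/60060.

Σ = -983/60060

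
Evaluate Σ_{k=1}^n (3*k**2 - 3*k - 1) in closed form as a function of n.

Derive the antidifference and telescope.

S(n) = n*(n**2 - 2)

Compute t_(k+1)/t_k: get (3*k**2 + 3*k - 1)/(3*k**2 - 3*k - 1).
Factor: A=1; B=1; C=k**2 - k - 1/3.
f must satisfy (1)·f(k+1) − (1)·f(k) = k**2 - k - 1/3.
From deg A=0, deg B=0, deg C=2: d=3.
Solving with deg f ≤ 3: f(k) = k*(k**2 - 3*k + 1)/3.
Certificate R = B(k−1)f/C = k*(k**2 - 3*k + 1)/(3*k**2 - 3*k - 1) gives s_k = k*(k**2 - 3*k + 1).
s_(k+1) − s_k = 3*k**2 - 3*k - 1 = t_k.
Telescope: S(n) = s_(n+1) − s_(1) = n**3 - 2*n - 1 − (-1) = n*(n**2 - 2).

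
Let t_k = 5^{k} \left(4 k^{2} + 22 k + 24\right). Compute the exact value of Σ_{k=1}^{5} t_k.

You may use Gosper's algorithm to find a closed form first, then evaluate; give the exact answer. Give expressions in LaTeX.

Ratio r(k) = 5*(2*k**2 + 15*k + 25)/(2*k**2 + 11*k + 12).
Gosper form: A/B · C(k+1)/C(k) with A=5, B=1, C=k**2 + 11*k/2 + 6.
f must satisfy (5)·f(k+1) − (1)·f(k) = k**2 + 11*k/2 + 6.
deg f ≤ 2 (via 0,0,2).
Solve for f: f(k) = (k**2 + 3*k + 1)/4 (degree 2 ≤ 2).
So s_k = (B(k−1)f/C)·t_k = ((k**2 + 3*k + 1)/(2*(k + 4)*(2*k + 3)))·t_k = 5**k*(k**2 + 3*k + 1).
Verify: 5**k*(4*k**2 + 22*k + 24) matches t_k.
Evaluate s at k=6 and k=1: 859375 and 25; difference 859350.

Σ = 859350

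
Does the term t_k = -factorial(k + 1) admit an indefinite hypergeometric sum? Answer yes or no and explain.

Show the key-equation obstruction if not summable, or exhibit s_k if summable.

Compute t_(k+1)/t_k: get k + 2.
Factor: A=k + 2; B=1; C=1.
Set up (k + 2)·f(k+1) − (1)·f(k) − (1) = 0.
d = -1 from the (1,0,0) case.
Negative degree bound (-1): no f exists, t_k not Gosper-summable.

No — key equation has no polynomial f.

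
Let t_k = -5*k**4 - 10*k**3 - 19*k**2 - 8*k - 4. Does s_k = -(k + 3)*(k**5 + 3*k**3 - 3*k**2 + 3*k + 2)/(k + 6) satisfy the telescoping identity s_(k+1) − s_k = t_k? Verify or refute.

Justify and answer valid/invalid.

Invalid: residual 3*(4*k**5 + 40*k**4 + 76*k**3 + 125*k**2 + 49*k + 22)/(k**2 + 13*k + 42) ≠ 0.

s_(k+1) = -(k + 4)*(3*k + (k + 1)**5 + 3*(k + 1)**3 - 3*(k + 1)**2 + 5)/(k + 7)
s_(k+1) − s_k = (-5*k**6 - 63*k**5 - 239*k**4 - 447*k**3 - 531*k**2 - 241*k - 102)/(k**2 + 13*k + 42)
(s_(k+1) − s_k) − t_k = 3*(4*k**5 + 40*k**4 + 76*k**3 + 125*k**2 + 49*k + 22)/(k**2 + 13*k + 42)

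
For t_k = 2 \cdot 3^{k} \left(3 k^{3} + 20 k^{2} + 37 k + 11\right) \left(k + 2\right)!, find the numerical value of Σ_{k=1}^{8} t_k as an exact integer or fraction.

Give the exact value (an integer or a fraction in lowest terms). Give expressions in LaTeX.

Σ = 152422380633564

Step 1: r(k) = 3*(3*k**4 + 38*k**3 + 173*k**2 + 329*k + 213)/(3*k**3 + 20*k**2 + 37*k + 11).
So A=3*k + 9 and B=1, with C=k**3 + 20*k**2/3 + 37*k/3 + 11/3.
Need (3*k + 9)·f(k+1) − (1)·f(k) = k**3 + 20*k**2/3 + 37*k/3 + 11/3.
From deg A=1, deg B=0, deg C=3: d=2.
Solving with deg f ≤ 2: f(k) = (k**2 + 2*k - 2)/3.
So s_k = (B(k−1)f/C)·t_k = ((k**2 + 2*k - 2)/(3*k**3 + 20*k**2 + 37*k + 11))·t_k = 2*3**k*(k**2 + 2*k - 2)*factorial(k + 2).
Verify: 2*3**k*(3*k**3 + 20*k**2 + 37*k + 11)*factorial(k + 2) matches t_k.
Telescoping: Σ = s_(9) − s_(1) = 152422380633600 − (36) = 152422380633564.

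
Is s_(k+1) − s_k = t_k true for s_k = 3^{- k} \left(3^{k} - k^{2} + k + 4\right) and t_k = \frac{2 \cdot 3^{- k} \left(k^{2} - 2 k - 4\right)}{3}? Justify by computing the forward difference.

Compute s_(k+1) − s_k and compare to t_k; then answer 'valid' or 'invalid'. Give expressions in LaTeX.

s_(k+1) = (3*3**k - k**2 - k + 4)/(3*3**k)
s_(k+1) − s_k = 2*(k**2 - 2*k - 4)/(3*3**k)
(s_(k+1) − s_k) − t_k = 0

valid; difference matches t_k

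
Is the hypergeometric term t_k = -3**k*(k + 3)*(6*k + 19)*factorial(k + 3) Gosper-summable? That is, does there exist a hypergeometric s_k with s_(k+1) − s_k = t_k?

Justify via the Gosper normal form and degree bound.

Yes. s_k = -3**k*(2*k + 3)*factorial(k + 3).

r(k) = (k + 4)**2*(18*k + 75)/((k + 3)*(6*k + 19)) after simplifying.
Normal form (A,B,C) = (3*k + 12, 1, k**2 + 37*k/6 + 19/2).
Set up (3*k + 12)·f(k+1) − (1)·f(k) − (k**2 + 37*k/6 + 19/2) = 0.
d = 1 from the (1,0,2) case.
A polynomial solution: f(k) = (2*k + 3)/6.
R(k) = B(k−1)·f(k)/C(k) = (2*k + 3)/((k + 3)*(6*k + 19)); s_k = R·t_k = -3**k*(2*k + 3)*factorial(k + 3).
Δs = -3**k*(k + 3)*(6*k + 19)*factorial(k + 3), as required.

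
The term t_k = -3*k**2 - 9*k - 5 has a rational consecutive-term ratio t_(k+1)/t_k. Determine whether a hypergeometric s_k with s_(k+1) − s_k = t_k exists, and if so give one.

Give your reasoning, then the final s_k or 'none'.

s_k = k*(-k**2 - 3*k - 1)

Compute t_(k+1)/t_k: get (3*k**2 + 15*k + 17)/(3*k**2 + 9*k + 5).
Gosper form: A/B · C(k+1)/C(k) with A=1, B=1, C=k**2 + 3*k + 5/3.
Set up (1)·f(k+1) − (1)·f(k) − (k**2 + 3*k + 5/3) = 0.
Bound: deg f ≤ 3.
Coefficient equations give f(k) = k*(k**2 + 3*k + 1)/3.
So s_k = (B(k−1)f/C)·t_k = (k*(k**2 + 3*k + 1)/(3*k**2 + 9*k + 5))·t_k = k*(-k**2 - 3*k - 1).
Check: Δs_k = -3*k**2 - 9*k - 5. ✓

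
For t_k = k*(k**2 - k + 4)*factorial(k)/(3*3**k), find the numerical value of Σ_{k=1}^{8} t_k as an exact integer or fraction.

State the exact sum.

r(k) = (k + 1)**2*(-k + (k + 1)**2 + 3)/(3*k*(k**2 - k + 4)) after simplifying.
Factor: A=k/3 + 1/3; B=1; C=k**3 - k**2 + 4*k.
Solve (k/3 + 1/3)·f(k+1) − (1)·f(k) = k**3 - k**2 + 4*k.
From deg A=1, deg B=0, deg C=3: d=2.
Solve for f: f(k) = 3*k*(k - 1) (degree 2 ≤ 2).
So s_k = (B(k−1)f/C)·t_k = (3*(k - 1)/(k**2 - k + 4))·t_k = k*(k - 1)*factorial(k)/3**k.
Δs = k*(k**2 - k + 4)*factorial(k)/(3*3**k), as required.
Telescoping: Σ = s_(9) − s_(1) = 35840/27 − (0) = 35840/27.

Σ = 35840/27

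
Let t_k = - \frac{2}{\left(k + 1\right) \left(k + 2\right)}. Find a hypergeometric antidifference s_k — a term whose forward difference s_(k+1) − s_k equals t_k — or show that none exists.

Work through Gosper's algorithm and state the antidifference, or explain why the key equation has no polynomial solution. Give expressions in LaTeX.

r(k) = (k + 1)/(k + 3) after simplifying.
A = k + 1, B = k + 3, C = 1.
Set up (k + 1)·f(k+1) − (k + 2)·f(k) − (1) = 0.
Bound: deg f ≤ 1.
A polynomial solution: f(k) = k.
Certificate R = B(k−1)f/C = k*(k + 2) gives s_k = -2*k/(k + 1).
Check: Δs_k = -2/(k**2 + 3*k + 2). ✓

s_k = - \frac{2 k}{k + 1}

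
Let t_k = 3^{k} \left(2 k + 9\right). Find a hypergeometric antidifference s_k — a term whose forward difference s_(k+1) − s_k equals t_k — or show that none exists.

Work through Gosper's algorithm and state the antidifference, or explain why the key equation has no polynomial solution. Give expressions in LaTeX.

s_k = 3^{k} \left(k + 3\right)

t_(k+1)/t_k = 3*(2*k + 11)/(2*k + 9).
A = 3, B = 1, C = k + 9/2.
Solve (3)·f(k+1) − (1)·f(k) = k + 9/2.
Bound: deg f ≤ 1.
A polynomial solution: f(k) = (k + 3)/2.
Get s_k = R·t_k = 3**k*(k + 3) with R(k) = B(k−1)f(k)/C(k) = (k + 3)/(2*k + 9).
Verify: 3**k*(2*k + 9) matches t_k.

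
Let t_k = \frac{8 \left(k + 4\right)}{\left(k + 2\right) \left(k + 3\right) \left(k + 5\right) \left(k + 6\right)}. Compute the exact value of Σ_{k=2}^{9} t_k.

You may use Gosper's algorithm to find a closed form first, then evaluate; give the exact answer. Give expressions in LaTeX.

Σ = 38/315

r(k) = (k + 2)*(k + 5)**2/((k + 4)**2*(k + 7)) after simplifying.
Normal form (A,B,C) = (k + 2, k + 7, k**2 + 8*k + 16).
Key eq: (k + 2)·f(k+1) = (k + 6)·f(k) + (k**2 + 8*k + 16).
d = 4 from the (1,1,2) case.
Coefficient equations give f(k) = k*(k + 3)*(k + 4)*(k + 7)/20.
Certificate R = B(k−1)f/C = k*(k + 3)*(k + 6)*(k + 7)/(20*(k + 4)) gives s_k = 2*k*(k + 7)/(5*(k**2 + 7*k + 10)).
Verify: 8*(k + 4)/(k**4 + 16*k**3 + 91*k**2 + 216*k + 180) matches t_k.
Telescoping: Σ = s_(10) − s_(2) = 17/45 − (9/35) = 38/315.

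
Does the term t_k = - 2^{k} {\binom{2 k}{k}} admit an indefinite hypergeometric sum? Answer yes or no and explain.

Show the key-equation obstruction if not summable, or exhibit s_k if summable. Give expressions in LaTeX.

No — negative degree bound, so no certificate f.

The ratio is 4*(2*k + 1)/(k + 1).
Take A(k)=8*k + 4, B(k)=k + 1, C(k)=1.
Key eq: (8*k + 4)·f(k+1) = (k)·f(k) + (1).
Degrees (1,1,0) ⇒ d ≤ -1.
deg f ≤ -1 is impossible — no certificate.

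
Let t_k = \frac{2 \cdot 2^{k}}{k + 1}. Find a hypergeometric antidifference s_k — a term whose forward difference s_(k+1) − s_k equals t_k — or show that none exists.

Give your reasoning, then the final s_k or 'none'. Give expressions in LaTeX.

Step 1: r(k) = 2*(k + 1)/(k + 2).
Take A(k)=2*k + 2, B(k)=k + 2, C(k)=1.
Solve (2*k + 2)·f(k+1) − (k + 1)·f(k) = 1.
deg f ≤ -1 (via 1,1,0).
Bound -1 < 0, so the key equation has no polynomial solution.

none — t_k is not Gosper-summable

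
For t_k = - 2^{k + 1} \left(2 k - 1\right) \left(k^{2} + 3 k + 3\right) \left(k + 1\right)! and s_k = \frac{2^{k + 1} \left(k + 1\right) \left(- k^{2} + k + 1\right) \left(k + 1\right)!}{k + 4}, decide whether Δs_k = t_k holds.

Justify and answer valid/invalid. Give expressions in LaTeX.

Invalid: residual \frac{6 \cdot 2^{k} \left(2 k^{4} + 13 k^{3} + 22 k^{2} + 10 k - 11\right) \left(k + 1\right)!}{\left(k + 4\right) \left(k + 5\right)} ≠ 0.

s_(k+1) = -2**(k + 2)*(k + 2)*(k**2 + k - 1)*factorial(k + 2)/(k + 5)
s_(k+1) − s_k = -2**(k + 1)*(2*k**5 + 17*k**4 + 49*k**3 + 58*k**2 + 3*k - 27)*factorial(k + 1)/((k + 4)*(k + 5))
(s_(k+1) − s_k) − t_k = 6*2**k*(2*k**4 + 13*k**3 + 22*k**2 + 10*k - 11)*factorial(k + 1)/((k + 4)*(k + 5))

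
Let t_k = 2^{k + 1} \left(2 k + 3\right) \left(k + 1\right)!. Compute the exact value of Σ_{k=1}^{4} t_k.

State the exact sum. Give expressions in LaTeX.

Σ = 46072

Step 1: r(k) = 2*(k + 2)*(2*k + 5)/(2*k + 3).
Gosper form: A/B · C(k+1)/C(k) with A=2*k + 4, B=1, C=k + 3/2.
Solve (2*k + 4)·f(k+1) − (1)·f(k) = k + 3/2.
From deg A=1, deg B=0, deg C=1: d=0.
A polynomial solution: f(k) = 1/2.
Get s_k = R·t_k = 2**(k + 1)*factorial(k + 1) with R(k) = B(k−1)f(k)/C(k) = 1/(2*k + 3).
s_(k+1) − s_k = 2**(k + 1)*(2*k + 3)*factorial(k + 1) = t_k.
Sum = s_(5) − s_(1); s_(5) = 46080, s_(1) = 8 ⇒ 46072.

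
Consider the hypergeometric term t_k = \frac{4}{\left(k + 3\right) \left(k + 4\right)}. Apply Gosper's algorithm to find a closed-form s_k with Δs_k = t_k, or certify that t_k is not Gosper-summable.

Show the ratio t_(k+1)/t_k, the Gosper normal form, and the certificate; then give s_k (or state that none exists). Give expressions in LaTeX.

s_k = \frac{4 k}{3 \left(k + 3\right)}

t_(k+1)/t_k = (k + 3)/(k + 5).
Factor: A=k + 3; B=k + 5; C=1.
Key eq: (k + 3)·f(k+1) = (k + 4)·f(k) + (1).
From deg A=1, deg B=1, deg C=0: d=1.
A polynomial solution: f(k) = k/3.
Get s_k = R·t_k = 4*k/(3*(k + 3)) with R(k) = B(k−1)f(k)/C(k) = k*(k + 4)/3.
Check: Δs_k = 4/(k**2 + 7*k + 12). ✓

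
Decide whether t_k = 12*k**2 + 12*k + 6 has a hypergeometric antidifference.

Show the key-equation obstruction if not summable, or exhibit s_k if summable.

Compute t_(k+1)/t_k: get (2*k**2 + 6*k + 5)/(2*k**2 + 2*k + 1).
Factor: A=1; B=1; C=k**2 + k + 1/2.
Solve (1)·f(k+1) − (1)·f(k) = k**2 + k + 1/2.
Bound: deg f ≤ 3.
Coefficient equations give f(k) = k*(2*k**2 + 1)/6.
So s_k = (B(k−1)f/C)·t_k = (k*(2*k**2 + 1)/(3*(2*k**2 + 2*k + 1)))·t_k = 4*k**3 + 2*k.
Verify: 12*k**2 + 12*k + 6 matches t_k.

Yes. s_k = 4*k**3 + 2*k.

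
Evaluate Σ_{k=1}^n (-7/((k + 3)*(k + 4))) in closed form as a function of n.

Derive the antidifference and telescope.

S(n) = -7*n/(4*n + 16)

t_(k+1)/t_k = (k + 3)/(k + 5).
So A=k + 3 and B=k + 5, with C=1.
f must satisfy (k + 3)·f(k+1) − (k + 4)·f(k) = 1.
deg f ≤ 1 (via 1,1,0).
Solving with deg f ≤ 1: f(k) = k/3.
Get s_k = R·t_k = -7*k/(3*k + 9) with R(k) = B(k−1)f(k)/C(k) = k*(k + 4)/3.
Δs = -7/(k**2 + 7*k + 12), as required.
Telescope: S(n) = s_(n+1) − s_(1) = 7*(-n - 1)/(3*(n + 4)) − (-7/12) = -7*n/(4*n + 16).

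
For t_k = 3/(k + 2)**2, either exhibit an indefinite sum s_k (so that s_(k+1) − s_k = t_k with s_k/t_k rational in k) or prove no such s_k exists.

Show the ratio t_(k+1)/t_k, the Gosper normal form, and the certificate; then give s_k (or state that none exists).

not Gosper-summable; s_k does not exist

The ratio is (k + 2)**2/(k + 3)**2.
Take A(k)=k**2 + 4*k + 4, B(k)=k**2 + 6*k + 9, C(k)=1.
Set up (k**2 + 4*k + 4)·f(k+1) − (k**2 + 4*k + 4)·f(k) − (1) = 0.
deg f ≤ 0 (via 2,2,0).
f = c0 ⇒ A·f(k+1) − B(k−1)·f(k) − C = -1. The system {-1 = 0} is inconsistent; no antidifference.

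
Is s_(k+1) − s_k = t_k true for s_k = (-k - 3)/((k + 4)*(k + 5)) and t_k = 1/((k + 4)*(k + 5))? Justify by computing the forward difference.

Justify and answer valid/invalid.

Invalid: residual -4/(k**3 + 15*k**2 + 74*k + 120) ≠ 0.

s_(k+1) = (-k - 4)/((k + 5)*(k + 6))
s_(k+1) − s_k = (k + 2)/(k**3 + 15*k**2 + 74*k + 120)
(s_(k+1) − s_k) − t_k = -4/(k**3 + 15*k**2 + 74*k + 120)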